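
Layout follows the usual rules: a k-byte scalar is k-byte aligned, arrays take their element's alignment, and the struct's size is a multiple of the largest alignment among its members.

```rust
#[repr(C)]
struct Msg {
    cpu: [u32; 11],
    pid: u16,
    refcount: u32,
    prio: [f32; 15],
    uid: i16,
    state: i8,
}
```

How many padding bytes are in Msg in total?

0..44  cpu  (44B, 4-aligned)
44..46  pid  (2B, 2-aligned)
46..48  -- padding (2B)
48..52  refcount  (4B, 4-aligned)
52..112  prio  (60B, 4-aligned)
112..114  uid  (2B, 2-aligned)
114..115  state  (1B, 1-aligned)
115..116  -- tail padding (1B)
sizeof = 116, alignof = 4
data bytes 113, size 116 → padding 3

3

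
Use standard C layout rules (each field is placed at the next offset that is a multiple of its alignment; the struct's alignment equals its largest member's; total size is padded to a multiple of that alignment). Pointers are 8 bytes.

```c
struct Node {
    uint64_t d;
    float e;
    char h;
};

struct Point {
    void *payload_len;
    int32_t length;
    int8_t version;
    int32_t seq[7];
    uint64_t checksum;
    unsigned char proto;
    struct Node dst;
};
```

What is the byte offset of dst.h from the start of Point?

76

Node: d at 0 (size 8, align 8) → ends 8; e at 8 (size 4, align 4) → ends 12; h at 12 (size 1, align 1) → ends 13; tail pad 3 to reach multiple of 8; total 16 bytes, alignment 8
payload_len at 0 (size 8, align 8) → ends 8
length at 8 (size 4, align 4) → ends 12
version at 12 (size 1, align 1) → ends 13
pad 3 to align 4 for seq
seq at 16 (size 28, align 4) → ends 44
pad 4 to align 8 for checksum
checksum at 48 (size 8, align 8) → ends 56
proto at 56 (size 1, align 1) → ends 57
pad 7 to align 8 for dst
dst at 64 (size 16, align 8) → ends 80
within Node: h at 12
64 + 12 = 76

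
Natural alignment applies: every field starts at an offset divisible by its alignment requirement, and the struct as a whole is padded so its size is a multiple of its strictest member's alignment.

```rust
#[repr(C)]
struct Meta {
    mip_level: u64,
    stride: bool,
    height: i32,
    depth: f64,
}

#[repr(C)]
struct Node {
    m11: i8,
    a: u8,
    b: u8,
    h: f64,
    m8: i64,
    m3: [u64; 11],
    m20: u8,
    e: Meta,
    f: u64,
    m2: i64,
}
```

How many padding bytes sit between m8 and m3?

Meta: @0: mip_level [8B, align 8] → 8; @8: stride [1B, align 1] → 9; +3 pad (align 4); @12: height [4B, align 4] → 16; @16: depth [8B, align 8] → 24; size 24, align 8
@0: m11 [1B, align 1] → 1
@1: a [1B, align 1] → 2
@2: b [1B, align 1] → 3
+5 pad (align 8)
@8: h [8B, align 8] → 16
@16: m8 [8B, align 8] → 24
@24: m3 [88B, align 8] → 112

0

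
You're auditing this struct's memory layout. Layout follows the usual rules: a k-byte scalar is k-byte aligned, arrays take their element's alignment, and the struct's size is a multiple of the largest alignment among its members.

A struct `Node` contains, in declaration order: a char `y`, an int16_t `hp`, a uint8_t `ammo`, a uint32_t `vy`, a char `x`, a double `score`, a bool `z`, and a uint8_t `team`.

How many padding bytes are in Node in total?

13

y at 0 (size 1, align 1) → ends 1
pad 1 to align 2 for hp
hp at 2 (size 2, align 2) → ends 4
ammo at 4 (size 1, align 1) → ends 5
pad 3 to align 4 for vy
vy at 8 (size 4, align 4) → ends 12
x at 12 (size 1, align 1) → ends 13
pad 3 to align 8 for score
score at 16 (size 8, align 8) → ends 24
z at 24 (size 1, align 1) → ends 25
team at 25 (size 1, align 1) → ends 26
tail pad 6 to reach multiple of 8
total 32 bytes, alignment 8
data bytes 19, size 32 → padding 13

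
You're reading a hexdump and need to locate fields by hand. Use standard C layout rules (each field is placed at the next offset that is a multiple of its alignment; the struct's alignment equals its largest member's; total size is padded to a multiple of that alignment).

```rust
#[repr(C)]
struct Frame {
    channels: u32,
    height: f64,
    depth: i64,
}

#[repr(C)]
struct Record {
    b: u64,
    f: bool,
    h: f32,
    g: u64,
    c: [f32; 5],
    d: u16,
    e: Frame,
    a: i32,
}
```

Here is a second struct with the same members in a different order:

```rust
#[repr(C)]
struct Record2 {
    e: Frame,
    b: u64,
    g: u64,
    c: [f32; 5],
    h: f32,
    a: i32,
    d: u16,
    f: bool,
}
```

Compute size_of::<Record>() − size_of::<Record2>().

8

Frame: channels at 0 (size 4, align 4) → ends 4; pad 4 to align 8 for height; height at 8 (size 8, align 8) → ends 16; depth at 16 (size 8, align 8) → ends 24; total 24 bytes, alignment 8
b at 0 (size 8, align 8) → ends 8
f at 8 (size 1, align 1) → ends 9
pad 3 to align 4 for h
h at 12 (size 4, align 4) → ends 16
g at 16 (size 8, align 8) → ends 24
c at 24 (size 20, align 4) → ends 44
d at 44 (size 2, align 2) → ends 46
pad 2 to align 8 for e
e at 48 (size 24, align 8) → ends 72
a at 72 (size 4, align 4) → ends 76
tail pad 4 to reach multiple of 8
total 80 bytes, alignment 8
— Record2 —
e at 0 (size 24, align 8) → ends 24
b at 24 (size 8, align 8) → ends 32
g at 32 (size 8, align 8) → ends 40
c at 40 (size 20, align 4) → ends 60
h at 60 (size 4, align 4) → ends 64
a at 64 (size 4, align 4) → ends 68
d at 68 (size 2, align 2) → ends 70
f at 70 (size 1, align 1) → ends 71
tail pad 1 to reach multiple of 8
total 72 bytes, alignment 8
80 − 72 = 8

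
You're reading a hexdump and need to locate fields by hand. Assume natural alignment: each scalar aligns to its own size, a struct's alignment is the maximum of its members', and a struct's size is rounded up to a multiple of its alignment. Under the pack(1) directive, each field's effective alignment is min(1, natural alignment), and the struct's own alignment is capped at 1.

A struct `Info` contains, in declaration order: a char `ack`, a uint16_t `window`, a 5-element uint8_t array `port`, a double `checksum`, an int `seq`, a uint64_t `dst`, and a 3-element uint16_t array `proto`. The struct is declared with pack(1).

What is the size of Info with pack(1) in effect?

0..1  ack  (1B, 1-aligned)
1..3  window  (2B, 1-aligned)
3..8  port  (5B, 1-aligned)
8..16  checksum  (8B, 1-aligned)
16..20  seq  (4B, 1-aligned)
20..28  dst  (8B, 1-aligned)
28..34  proto  (6B, 1-aligned)
sizeof = 34, alignof = 1

34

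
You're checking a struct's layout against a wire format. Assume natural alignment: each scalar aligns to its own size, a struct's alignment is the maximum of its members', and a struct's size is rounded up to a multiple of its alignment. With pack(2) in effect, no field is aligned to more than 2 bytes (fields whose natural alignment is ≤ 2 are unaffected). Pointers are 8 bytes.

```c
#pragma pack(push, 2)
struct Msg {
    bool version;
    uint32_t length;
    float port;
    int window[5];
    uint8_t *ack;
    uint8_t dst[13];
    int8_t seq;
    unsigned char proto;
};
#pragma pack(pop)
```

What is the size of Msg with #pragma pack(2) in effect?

54

version at 0 (size 1, align 1) → ends 1
pad 1 to align 2 for length
length at 2 (size 4, align 2) → ends 6
port at 6 (size 4, align 2) → ends 10
window at 10 (size 20, align 2) → ends 30
ack at 30 (size 8, align 2) → ends 38
dst at 38 (size 13, align 1) → ends 51
seq at 51 (size 1, align 1) → ends 52
proto at 52 (size 1, align 1) → ends 53
tail pad 1 to reach multiple of 2
total 54 bytes, alignment 2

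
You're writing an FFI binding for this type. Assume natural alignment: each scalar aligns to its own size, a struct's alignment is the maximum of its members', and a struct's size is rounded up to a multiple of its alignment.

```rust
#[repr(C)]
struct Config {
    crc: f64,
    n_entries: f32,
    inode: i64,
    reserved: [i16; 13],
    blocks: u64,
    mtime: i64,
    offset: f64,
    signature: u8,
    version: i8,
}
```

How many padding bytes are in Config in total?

@0: crc [8B, align 8] → 8
@8: n_entries [4B, align 4] → 12
+4 pad (align 8)
@16: inode [8B, align 8] → 24
@24: reserved [26B, align 2] → 50
+6 pad (align 8)
@56: blocks [8B, align 8] → 64
@64: mtime [8B, align 8] → 72
@72: offset [8B, align 8] → 80
@80: signature [1B, align 1] → 81
@81: version [1B, align 1] → 82
+6 tail pad (align 8)
size 88, align 8
data bytes 72, size 88 → padding 16

16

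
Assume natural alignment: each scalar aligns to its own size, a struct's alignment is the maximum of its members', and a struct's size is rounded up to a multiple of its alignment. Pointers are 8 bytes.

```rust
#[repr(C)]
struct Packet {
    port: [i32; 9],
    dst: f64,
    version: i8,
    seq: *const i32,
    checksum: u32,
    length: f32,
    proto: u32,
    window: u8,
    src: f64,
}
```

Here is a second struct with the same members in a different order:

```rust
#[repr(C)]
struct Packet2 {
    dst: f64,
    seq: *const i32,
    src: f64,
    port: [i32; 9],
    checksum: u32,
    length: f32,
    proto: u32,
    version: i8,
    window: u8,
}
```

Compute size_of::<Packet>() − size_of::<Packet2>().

port at 0 (size 36, align 4) → ends 36
pad 4 to align 8 for dst
dst at 40 (size 8, align 8) → ends 48
version at 48 (size 1, align 1) → ends 49
pad 7 to align 8 for seq
seq at 56 (size 8, align 8) → ends 64
checksum at 64 (size 4, align 4) → ends 68
length at 68 (size 4, align 4) → ends 72
proto at 72 (size 4, align 4) → ends 76
window at 76 (size 1, align 1) → ends 77
pad 3 to align 8 for src
src at 80 (size 8, align 8) → ends 88
total 88 bytes, alignment 8
— Packet2 —
dst at 0 (size 8, align 8) → ends 8
seq at 8 (size 8, align 8) → ends 16
src at 16 (size 8, align 8) → ends 24
port at 24 (size 36, align 4) → ends 60
checksum at 60 (size 4, align 4) → ends 64
length at 64 (size 4, align 4) → ends 68
proto at 68 (size 4, align 4) → ends 72
version at 72 (size 1, align 1) → ends 73
window at 73 (size 1, align 1) → ends 74
tail pad 6 to reach multiple of 8
total 80 bytes, alignment 8
88 − 80 = 8

8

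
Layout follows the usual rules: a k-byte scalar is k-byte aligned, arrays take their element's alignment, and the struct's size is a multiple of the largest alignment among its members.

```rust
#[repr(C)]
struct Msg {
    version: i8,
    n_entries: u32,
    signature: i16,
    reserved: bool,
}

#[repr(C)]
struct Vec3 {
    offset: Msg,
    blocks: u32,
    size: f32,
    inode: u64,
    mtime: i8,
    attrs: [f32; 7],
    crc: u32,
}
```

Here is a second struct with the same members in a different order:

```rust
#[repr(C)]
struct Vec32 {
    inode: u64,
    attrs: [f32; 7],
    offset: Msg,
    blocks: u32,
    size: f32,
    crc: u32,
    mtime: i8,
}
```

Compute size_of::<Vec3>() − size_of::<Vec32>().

8

Msg: @0: version [1B, align 1] → 1; +3 pad (align 4); @4: n_entries [4B, align 4] → 8; @8: signature [2B, align 2] → 10; @10: reserved [1B, align 1] → 11; +1 tail pad (align 4); size 12, align 4
@0: offset [12B, align 4] → 12
@12: blocks [4B, align 4] → 16
@16: size [4B, align 4] → 20
+4 pad (align 8)
@24: inode [8B, align 8] → 32
@32: mtime [1B, align 1] → 33
+3 pad (align 4)
@36: attrs [28B, align 4] → 64
@64: crc [4B, align 4] → 68
+4 tail pad (align 8)
size 72, align 8
— Vec32 —
@0: inode [8B, align 8] → 8
@8: attrs [28B, align 4] → 36
@36: offset [12B, align 4] → 48
@48: blocks [4B, align 4] → 52
@52: size [4B, align 4] → 56
@56: crc [4B, align 4] → 60
@60: mtime [1B, align 1] → 61
+3 tail pad (align 8)
size 64, align 8
72 − 64 = 8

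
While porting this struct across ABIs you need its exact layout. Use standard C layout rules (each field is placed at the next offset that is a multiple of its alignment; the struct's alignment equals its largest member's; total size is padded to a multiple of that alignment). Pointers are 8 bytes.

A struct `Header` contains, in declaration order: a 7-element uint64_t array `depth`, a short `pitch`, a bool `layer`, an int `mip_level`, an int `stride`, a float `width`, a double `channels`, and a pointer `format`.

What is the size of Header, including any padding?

88 bytes

@0: depth [56B, align 8] → 56
@56: pitch [2B, align 2] → 58
@58: layer [1B, align 1] → 59
+1 pad (align 4)
@60: mip_level [4B, align 4] → 64
@64: stride [4B, align 4] → 68
@68: width [4B, align 4] → 72
@72: channels [8B, align 8] → 80
@80: format [8B, align 8] → 88
size 88, align 8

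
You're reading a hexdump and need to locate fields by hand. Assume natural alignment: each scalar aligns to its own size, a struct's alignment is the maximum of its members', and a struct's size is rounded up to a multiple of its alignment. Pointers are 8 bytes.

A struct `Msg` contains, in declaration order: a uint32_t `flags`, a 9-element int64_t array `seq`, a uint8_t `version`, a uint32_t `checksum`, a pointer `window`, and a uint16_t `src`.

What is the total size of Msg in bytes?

104 bytes

0..4  flags  (4B, 4-aligned)
4..8  -- padding (4B)
8..80  seq  (72B, 8-aligned)
80..81  version  (1B, 1-aligned)
81..84  -- padding (3B)
84..88  checksum  (4B, 4-aligned)
88..96  window  (8B, 8-aligned)
96..98  src  (2B, 2-aligned)
98..104  -- tail padding (6B)
sizeof = 104, alignof = 8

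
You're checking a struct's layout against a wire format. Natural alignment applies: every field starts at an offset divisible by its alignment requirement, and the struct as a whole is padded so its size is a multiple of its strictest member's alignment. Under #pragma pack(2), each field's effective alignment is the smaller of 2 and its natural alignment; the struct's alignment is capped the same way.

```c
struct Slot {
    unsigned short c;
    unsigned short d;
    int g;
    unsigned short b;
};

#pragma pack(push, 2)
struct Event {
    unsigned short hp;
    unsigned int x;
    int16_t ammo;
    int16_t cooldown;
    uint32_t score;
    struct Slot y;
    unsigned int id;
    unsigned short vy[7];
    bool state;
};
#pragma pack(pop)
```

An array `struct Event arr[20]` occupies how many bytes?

Slot: 0..2  c  (2B, 2-aligned); 2..4  d  (2B, 2-aligned); 4..8  g  (4B, 4-aligned); 8..10  b  (2B, 2-aligned); 10..12  -- tail padding (2B); sizeof = 12, alignof = 4
0..2  hp  (2B, 2-aligned)
2..6  x  (4B, 2-aligned)
6..8  ammo  (2B, 2-aligned)
8..10  cooldown  (2B, 2-aligned)
10..14  score  (4B, 2-aligned)
14..26  y  (12B, 2-aligned)
26..30  id  (4B, 2-aligned)
30..44  vy  (14B, 2-aligned)
44..45  state  (1B, 1-aligned)
45..46  -- tail padding (1B)
sizeof = 46, alignof = 2
array of 20: 20 × 46 = 920

920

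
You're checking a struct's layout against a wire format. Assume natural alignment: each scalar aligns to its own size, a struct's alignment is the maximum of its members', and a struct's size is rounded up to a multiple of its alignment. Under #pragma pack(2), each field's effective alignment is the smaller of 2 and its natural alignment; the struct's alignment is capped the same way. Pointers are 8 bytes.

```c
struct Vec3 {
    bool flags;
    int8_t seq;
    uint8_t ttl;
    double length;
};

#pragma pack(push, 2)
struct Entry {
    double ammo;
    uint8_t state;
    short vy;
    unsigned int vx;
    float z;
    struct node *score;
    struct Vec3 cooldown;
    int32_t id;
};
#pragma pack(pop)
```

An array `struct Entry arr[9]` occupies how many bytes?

Vec3: flags at 0 (size 1, align 1) → ends 1; seq at 1 (size 1, align 1) → ends 2; ttl at 2 (size 1, align 1) → ends 3; pad 5 to align 8 for length; length at 8 (size 8, align 8) → ends 16; total 16 bytes, alignment 8
ammo at 0 (size 8, align 2) → ends 8
state at 8 (size 1, align 1) → ends 9
pad 1 to align 2 for vy
vy at 10 (size 2, align 2) → ends 12
vx at 12 (size 4, align 2) → ends 16
z at 16 (size 4, align 2) → ends 20
score at 20 (size 8, align 2) → ends 28
cooldown at 28 (size 16, align 2) → ends 44
id at 44 (size 4, align 2) → ends 48
total 48 bytes, alignment 2
array of 9: 9 × 48 = 432

432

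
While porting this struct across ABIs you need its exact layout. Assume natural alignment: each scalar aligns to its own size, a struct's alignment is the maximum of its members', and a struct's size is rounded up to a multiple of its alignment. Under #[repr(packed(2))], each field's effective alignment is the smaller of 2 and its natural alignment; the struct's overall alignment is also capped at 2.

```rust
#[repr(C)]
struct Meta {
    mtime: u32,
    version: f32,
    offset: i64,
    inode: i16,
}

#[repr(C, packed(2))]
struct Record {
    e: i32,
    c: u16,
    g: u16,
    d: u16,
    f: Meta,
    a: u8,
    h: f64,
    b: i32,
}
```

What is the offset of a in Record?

34

Meta: mtime at 0 (size 4, align 4) → ends 4; version at 4 (size 4, align 4) → ends 8; offset at 8 (size 8, align 8) → ends 16; inode at 16 (size 2, align 2) → ends 18; tail pad 6 to reach multiple of 8; total 24 bytes, alignment 8
e at 0 (size 4, align 2) → ends 4
c at 4 (size 2, align 2) → ends 6
g at 6 (size 2, align 2) → ends 8
d at 8 (size 2, align 2) → ends 10
f at 10 (size 24, align 2) → ends 34
a at 34 (size 1, align 1) → ends 35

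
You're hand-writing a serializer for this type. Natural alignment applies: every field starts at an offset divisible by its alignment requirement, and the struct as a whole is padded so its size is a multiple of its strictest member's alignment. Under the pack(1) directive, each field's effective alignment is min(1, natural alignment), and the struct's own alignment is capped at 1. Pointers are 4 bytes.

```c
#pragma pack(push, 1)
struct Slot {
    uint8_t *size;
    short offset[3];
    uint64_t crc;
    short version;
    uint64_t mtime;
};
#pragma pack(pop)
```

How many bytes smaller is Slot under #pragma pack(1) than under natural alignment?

12

natural layout:
  @0: size [4B, align 4] → 4
  @4: offset [6B, align 2] → 10
  +6 pad (align 8)
  @16: crc [8B, align 8] → 24
  @24: version [2B, align 2] → 26
  +6 pad (align 8)
  @32: mtime [8B, align 8] → 40
  size 40, align 8
packed(1) layout:
  @0: size [4B, align 1] → 4
  @4: offset [6B, align 1] → 10
  @10: crc [8B, align 1] → 18
  @18: version [2B, align 1] → 20
  @20: mtime [8B, align 1] → 28
  size 28, align 1
40 − 28 = 12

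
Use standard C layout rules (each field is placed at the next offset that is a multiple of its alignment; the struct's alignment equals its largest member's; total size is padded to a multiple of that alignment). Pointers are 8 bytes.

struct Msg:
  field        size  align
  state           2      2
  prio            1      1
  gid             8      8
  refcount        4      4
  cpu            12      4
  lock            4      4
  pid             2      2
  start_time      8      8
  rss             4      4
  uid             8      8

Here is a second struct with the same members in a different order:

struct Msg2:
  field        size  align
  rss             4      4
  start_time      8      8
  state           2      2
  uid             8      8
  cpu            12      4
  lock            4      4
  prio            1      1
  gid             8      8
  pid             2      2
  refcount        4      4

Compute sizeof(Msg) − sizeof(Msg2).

state at 0 (size 2, align 2) → ends 2
prio at 2 (size 1, align 1) → ends 3
pad 5 to align 8 for gid
gid at 8 (size 8, align 8) → ends 16
refcount at 16 (size 4, align 4) → ends 20
cpu at 20 (size 12, align 4) → ends 32
lock at 32 (size 4, align 4) → ends 36
pid at 36 (size 2, align 2) → ends 38
pad 2 to align 8 for start_time
start_time at 40 (size 8, align 8) → ends 48
rss at 48 (size 4, align 4) → ends 52
pad 4 to align 8 for uid
uid at 56 (size 8, align 8) → ends 64
total 64 bytes, alignment 8
— Msg2 —
rss at 0 (size 4, align 4) → ends 4
pad 4 to align 8 for start_time
start_time at 8 (size 8, align 8) → ends 16
state at 16 (size 2, align 2) → ends 18
pad 6 to align 8 for uid
uid at 24 (size 8, align 8) → ends 32
cpu at 32 (size 12, align 4) → ends 44
lock at 44 (size 4, align 4) → ends 48
prio at 48 (size 1, align 1) → ends 49
pad 7 to align 8 for gid
gid at 56 (size 8, align 8) → ends 64
pid at 64 (size 2, align 2) → ends 66
pad 2 to align 4 for refcount
refcount at 68 (size 4, align 4) → ends 72
total 72 bytes, alignment 8
64 − 72 = -8

-8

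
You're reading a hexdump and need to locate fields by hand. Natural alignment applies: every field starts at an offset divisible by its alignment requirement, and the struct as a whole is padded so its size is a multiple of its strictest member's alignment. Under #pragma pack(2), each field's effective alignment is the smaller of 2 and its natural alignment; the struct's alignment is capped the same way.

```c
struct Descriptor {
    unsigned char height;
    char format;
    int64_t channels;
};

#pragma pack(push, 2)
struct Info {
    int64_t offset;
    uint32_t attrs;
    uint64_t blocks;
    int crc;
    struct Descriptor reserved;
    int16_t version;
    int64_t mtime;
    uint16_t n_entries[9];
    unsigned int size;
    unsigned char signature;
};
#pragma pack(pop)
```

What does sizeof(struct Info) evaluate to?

Descriptor: @0: height [1B, align 1] → 1; @1: format [1B, align 1] → 2; +6 pad (align 8); @8: channels [8B, align 8] → 16; size 16, align 8
@0: offset [8B, align 2] → 8
@8: attrs [4B, align 2] → 12
@12: blocks [8B, align 2] → 20
@20: crc [4B, align 2] → 24
@24: reserved [16B, align 2] → 40
@40: version [2B, align 2] → 42
@42: mtime [8B, align 2] → 50
@50: n_entries [18B, align 2] → 68
@68: size [4B, align 2] → 72
@72: signature [1B, align 1] → 73
+1 tail pad (align 2)
size 74, align 2

74 bytes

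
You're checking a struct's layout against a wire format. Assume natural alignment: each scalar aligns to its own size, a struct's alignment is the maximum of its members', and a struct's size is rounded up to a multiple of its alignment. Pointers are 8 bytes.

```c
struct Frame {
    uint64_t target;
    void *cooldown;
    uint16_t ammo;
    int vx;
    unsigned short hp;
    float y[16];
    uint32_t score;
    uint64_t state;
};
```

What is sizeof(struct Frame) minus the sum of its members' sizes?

4

@0: target [8B, align 8] → 8
@8: cooldown [8B, align 8] → 16
@16: ammo [2B, align 2] → 18
+2 pad (align 4)
@20: vx [4B, align 4] → 24
@24: hp [2B, align 2] → 26
+2 pad (align 4)
@28: y [64B, align 4] → 92
@92: score [4B, align 4] → 96
@96: state [8B, align 8] → 104
size 104, align 8
data bytes 100, size 104 → padding 4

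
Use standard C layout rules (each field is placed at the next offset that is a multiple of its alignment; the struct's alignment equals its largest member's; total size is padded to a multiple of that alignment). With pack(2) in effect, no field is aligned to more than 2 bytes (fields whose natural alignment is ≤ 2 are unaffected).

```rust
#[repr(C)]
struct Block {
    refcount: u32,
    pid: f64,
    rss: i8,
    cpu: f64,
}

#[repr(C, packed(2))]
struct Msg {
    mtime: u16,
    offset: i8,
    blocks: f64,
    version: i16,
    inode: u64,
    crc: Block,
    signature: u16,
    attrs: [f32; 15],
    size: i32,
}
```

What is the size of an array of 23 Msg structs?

2760

Block: @0: refcount [4B, align 4] → 4; +4 pad (align 8); @8: pid [8B, align 8] → 16; @16: rss [1B, align 1] → 17; +7 pad (align 8); @24: cpu [8B, align 8] → 32; size 32, align 8
@0: mtime [2B, align 2] → 2
@2: offset [1B, align 1] → 3
+1 pad (align 2)
@4: blocks [8B, align 2] → 12
@12: version [2B, align 2] → 14
@14: inode [8B, align 2] → 22
@22: crc [32B, align 2] → 54
@54: signature [2B, align 2] → 56
@56: attrs [60B, align 2] → 116
@116: size [4B, align 2] → 120
size 120, align 2
array of 23: 23 × 120 = 2760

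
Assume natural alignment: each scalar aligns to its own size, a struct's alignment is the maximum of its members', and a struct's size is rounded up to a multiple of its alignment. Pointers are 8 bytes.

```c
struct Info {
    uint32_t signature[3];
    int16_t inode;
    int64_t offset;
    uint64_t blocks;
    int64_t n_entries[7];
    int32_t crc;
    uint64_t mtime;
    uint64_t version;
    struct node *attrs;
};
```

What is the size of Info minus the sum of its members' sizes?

6

0..12  signature  (12B, 4-aligned)
12..14  inode  (2B, 2-aligned)
14..16  -- padding (2B)
16..24  offset  (8B, 8-aligned)
24..32  blocks  (8B, 8-aligned)
32..88  n_entries  (56B, 8-aligned)
88..92  crc  (4B, 4-aligned)
92..96  -- padding (4B)
96..104  mtime  (8B, 8-aligned)
104..112  version  (8B, 8-aligned)
112..120  attrs  (8B, 8-aligned)
sizeof = 120, alignof = 8
data bytes 114, size 120 → padding 6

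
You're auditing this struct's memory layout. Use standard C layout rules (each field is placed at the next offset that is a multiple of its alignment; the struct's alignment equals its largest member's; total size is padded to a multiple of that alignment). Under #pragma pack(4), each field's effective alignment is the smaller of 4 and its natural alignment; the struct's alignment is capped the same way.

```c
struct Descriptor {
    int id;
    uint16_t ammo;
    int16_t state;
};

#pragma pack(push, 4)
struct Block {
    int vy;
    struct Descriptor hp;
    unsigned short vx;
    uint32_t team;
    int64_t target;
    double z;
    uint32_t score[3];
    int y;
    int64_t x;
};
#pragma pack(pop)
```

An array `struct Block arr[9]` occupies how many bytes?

Descriptor: @0: id [4B, align 4] → 4; @4: ammo [2B, align 2] → 6; @6: state [2B, align 2] → 8; size 8, align 4
@0: vy [4B, align 4] → 4
@4: hp [8B, align 4] → 12
@12: vx [2B, align 2] → 14
+2 pad (align 4)
@16: team [4B, align 4] → 20
@20: target [8B, align 4] → 28
@28: z [8B, align 4] → 36
@36: score [12B, align 4] → 48
@48: y [4B, align 4] → 52
@52: x [8B, align 4] → 60
size 60, align 4
array of 9: 9 × 60 = 540

540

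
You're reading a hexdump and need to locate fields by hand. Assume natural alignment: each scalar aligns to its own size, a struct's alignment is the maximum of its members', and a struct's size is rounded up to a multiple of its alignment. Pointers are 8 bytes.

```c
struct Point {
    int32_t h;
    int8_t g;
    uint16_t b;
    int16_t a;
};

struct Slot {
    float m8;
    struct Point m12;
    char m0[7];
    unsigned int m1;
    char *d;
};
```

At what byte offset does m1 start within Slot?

Point: @0: h [4B, align 4] → 4; @4: g [1B, align 1] → 5; +1 pad (align 2); @6: b [2B, align 2] → 8; @8: a [2B, align 2] → 10; +2 tail pad (align 4); size 12, align 4
@0: m8 [4B, align 4] → 4
@4: m12 [12B, align 4] → 16
@16: m0 [7B, align 1] → 23
+1 pad (align 4)
@24: m1 [4B, align 4] → 28

24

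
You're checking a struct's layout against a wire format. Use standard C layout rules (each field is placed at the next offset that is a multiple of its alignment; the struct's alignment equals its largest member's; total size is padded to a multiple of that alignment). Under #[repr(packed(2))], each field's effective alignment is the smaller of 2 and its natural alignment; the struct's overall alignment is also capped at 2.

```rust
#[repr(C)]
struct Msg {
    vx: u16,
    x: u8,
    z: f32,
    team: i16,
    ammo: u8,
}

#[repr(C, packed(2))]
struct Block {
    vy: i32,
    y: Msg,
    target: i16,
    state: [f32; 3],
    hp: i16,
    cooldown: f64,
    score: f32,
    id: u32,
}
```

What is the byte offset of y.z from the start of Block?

Msg: 0..2  vx  (2B, 2-aligned); 2..3  x  (1B, 1-aligned); 3..4  -- padding (1B); 4..8  z  (4B, 4-aligned); 8..10  team  (2B, 2-aligned); 10..11  ammo  (1B, 1-aligned); 11..12  -- tail padding (1B); sizeof = 12, alignof = 4
0..4  vy  (4B, 2-aligned)
4..16  y  (12B, 2-aligned)
within Msg: z at 4
4 + 4 = 8

8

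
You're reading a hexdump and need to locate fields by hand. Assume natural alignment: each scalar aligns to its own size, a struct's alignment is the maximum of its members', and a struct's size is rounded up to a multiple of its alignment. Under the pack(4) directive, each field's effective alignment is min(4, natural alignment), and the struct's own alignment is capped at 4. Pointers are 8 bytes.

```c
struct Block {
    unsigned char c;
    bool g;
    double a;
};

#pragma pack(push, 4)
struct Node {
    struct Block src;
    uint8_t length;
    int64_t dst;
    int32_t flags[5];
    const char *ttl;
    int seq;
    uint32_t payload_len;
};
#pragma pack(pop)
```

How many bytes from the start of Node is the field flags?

28

Block: 0..1  c  (1B, 1-aligned); 1..2  g  (1B, 1-aligned); 2..8  -- padding (6B); 8..16  a  (8B, 8-aligned); sizeof = 16, alignof = 8
0..16  src  (16B, 4-aligned)
16..17  length  (1B, 1-aligned)
17..20  -- padding (3B)
20..28  dst  (8B, 4-aligned)
28..48  flags  (20B, 4-aligned)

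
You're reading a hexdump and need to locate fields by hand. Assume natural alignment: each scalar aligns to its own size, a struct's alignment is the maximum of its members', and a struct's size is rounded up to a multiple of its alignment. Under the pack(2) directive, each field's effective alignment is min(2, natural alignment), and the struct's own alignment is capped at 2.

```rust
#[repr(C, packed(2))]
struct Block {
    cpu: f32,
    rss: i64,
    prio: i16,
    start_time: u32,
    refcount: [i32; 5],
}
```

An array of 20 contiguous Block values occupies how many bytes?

760

cpu at 0 (size 4, align 2) → ends 4
rss at 4 (size 8, align 2) → ends 12
prio at 12 (size 2, align 2) → ends 14
start_time at 14 (size 4, align 2) → ends 18
refcount at 18 (size 20, align 2) → ends 38
total 38 bytes, alignment 2
array of 20: 20 × 38 = 760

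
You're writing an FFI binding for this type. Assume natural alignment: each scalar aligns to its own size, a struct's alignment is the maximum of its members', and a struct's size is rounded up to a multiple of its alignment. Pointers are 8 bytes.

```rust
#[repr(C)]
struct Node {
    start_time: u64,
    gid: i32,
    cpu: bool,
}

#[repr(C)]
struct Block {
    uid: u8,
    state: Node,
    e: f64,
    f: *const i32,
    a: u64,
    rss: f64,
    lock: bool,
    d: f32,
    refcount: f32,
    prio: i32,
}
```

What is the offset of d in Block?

Node: 0..8  start_time  (8B, 8-aligned); 8..12  gid  (4B, 4-aligned); 12..13  cpu  (1B, 1-aligned); 13..16  -- tail padding (3B); sizeof = 16, alignof = 8
0..1  uid  (1B, 1-aligned)
1..8  -- padding (7B)
8..24  state  (16B, 8-aligned)
24..32  e  (8B, 8-aligned)
32..40  f  (8B, 8-aligned)
40..48  a  (8B, 8-aligned)
48..56  rss  (8B, 8-aligned)
56..57  lock  (1B, 1-aligned)
57..60  -- padding (3B)
60..64  d  (4B, 4-aligned)

60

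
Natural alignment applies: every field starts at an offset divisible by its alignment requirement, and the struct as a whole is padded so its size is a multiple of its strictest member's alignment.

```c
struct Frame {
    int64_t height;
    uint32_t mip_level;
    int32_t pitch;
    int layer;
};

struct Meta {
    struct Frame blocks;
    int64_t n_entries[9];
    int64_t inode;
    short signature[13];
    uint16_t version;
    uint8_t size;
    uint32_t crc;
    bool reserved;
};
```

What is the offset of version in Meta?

130

Frame: 0..8  height  (8B, 8-aligned); 8..12  mip_level  (4B, 4-aligned); 12..16  pitch  (4B, 4-aligned); 16..20  layer  (4B, 4-aligned); 20..24  -- tail padding (4B); sizeof = 24, alignof = 8
0..24  blocks  (24B, 8-aligned)
24..96  n_entries  (72B, 8-aligned)
96..104  inode  (8B, 8-aligned)
104..130  signature  (26B, 2-aligned)
130..132  version  (2B, 2-aligned)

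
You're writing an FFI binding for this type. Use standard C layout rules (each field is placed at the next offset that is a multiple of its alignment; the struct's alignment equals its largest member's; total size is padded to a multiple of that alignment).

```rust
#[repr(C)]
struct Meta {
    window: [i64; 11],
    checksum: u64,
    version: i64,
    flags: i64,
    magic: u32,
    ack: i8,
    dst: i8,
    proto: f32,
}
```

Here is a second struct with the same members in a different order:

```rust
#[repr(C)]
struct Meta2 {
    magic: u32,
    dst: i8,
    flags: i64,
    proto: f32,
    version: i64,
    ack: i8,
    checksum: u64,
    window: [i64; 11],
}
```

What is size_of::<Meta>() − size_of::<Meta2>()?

0..88  window  (88B, 8-aligned)
88..96  checksum  (8B, 8-aligned)
96..104  version  (8B, 8-aligned)
104..112  flags  (8B, 8-aligned)
112..116  magic  (4B, 4-aligned)
116..117  ack  (1B, 1-aligned)
117..118  dst  (1B, 1-aligned)
118..120  -- padding (2B)
120..124  proto  (4B, 4-aligned)
124..128  -- tail padding (4B)
sizeof = 128, alignof = 8
— Meta2 —
0..4  magic  (4B, 4-aligned)
4..5  dst  (1B, 1-aligned)
5..8  -- padding (3B)
8..16  flags  (8B, 8-aligned)
16..20  proto  (4B, 4-aligned)
20..24  -- padding (4B)
24..32  version  (8B, 8-aligned)
32..33  ack  (1B, 1-aligned)
33..40  -- padding (7B)
40..48  checksum  (8B, 8-aligned)
48..136  window  (88B, 8-aligned)
sizeof = 136, alignof = 8
128 − 136 = -8

-8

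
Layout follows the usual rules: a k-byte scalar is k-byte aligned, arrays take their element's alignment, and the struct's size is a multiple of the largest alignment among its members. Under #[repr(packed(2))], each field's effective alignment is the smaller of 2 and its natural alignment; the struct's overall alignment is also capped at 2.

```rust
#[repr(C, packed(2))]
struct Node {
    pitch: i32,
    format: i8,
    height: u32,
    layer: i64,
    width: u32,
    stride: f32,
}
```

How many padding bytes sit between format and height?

1

pitch at 0 (size 4, align 2) → ends 4
format at 4 (size 1, align 1) → ends 5
pad 1 to align 2 for height
height at 6 (size 4, align 2) → ends 10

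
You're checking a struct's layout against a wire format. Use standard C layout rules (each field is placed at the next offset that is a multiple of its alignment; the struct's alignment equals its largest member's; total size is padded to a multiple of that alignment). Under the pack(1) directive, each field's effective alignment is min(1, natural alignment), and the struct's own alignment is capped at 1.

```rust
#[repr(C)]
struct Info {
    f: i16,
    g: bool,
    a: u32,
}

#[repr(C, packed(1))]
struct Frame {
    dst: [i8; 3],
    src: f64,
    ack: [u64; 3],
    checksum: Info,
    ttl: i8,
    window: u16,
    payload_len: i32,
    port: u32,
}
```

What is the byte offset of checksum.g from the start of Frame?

Info: 0..2  f  (2B, 2-aligned); 2..3  g  (1B, 1-aligned); 3..4  -- padding (1B); 4..8  a  (4B, 4-aligned); sizeof = 8, alignof = 4
0..3  dst  (3B, 1-aligned)
3..11  src  (8B, 1-aligned)
11..35  ack  (24B, 1-aligned)
35..43  checksum  (8B, 1-aligned)
within Info: g at 2
35 + 2 = 37

37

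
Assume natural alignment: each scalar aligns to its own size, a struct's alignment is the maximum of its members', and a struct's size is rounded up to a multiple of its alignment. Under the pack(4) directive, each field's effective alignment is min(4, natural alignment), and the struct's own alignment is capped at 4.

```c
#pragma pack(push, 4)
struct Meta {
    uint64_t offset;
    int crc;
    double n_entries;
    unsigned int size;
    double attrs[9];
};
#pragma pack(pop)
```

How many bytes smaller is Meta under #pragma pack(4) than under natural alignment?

natural layout:
  offset at 0 (size 8, align 8) → ends 8
  crc at 8 (size 4, align 4) → ends 12
  pad 4 to align 8 for n_entries
  n_entries at 16 (size 8, align 8) → ends 24
  size at 24 (size 4, align 4) → ends 28
  pad 4 to align 8 for attrs
  attrs at 32 (size 72, align 8) → ends 104
  total 104 bytes, alignment 8
packed(4) layout:
  offset at 0 (size 8, align 4) → ends 8
  crc at 8 (size 4, align 4) → ends 12
  n_entries at 12 (size 8, align 4) → ends 20
  size at 20 (size 4, align 4) → ends 24
  attrs at 24 (size 72, align 4) → ends 96
  total 96 bytes, alignment 4
104 − 96 = 8

8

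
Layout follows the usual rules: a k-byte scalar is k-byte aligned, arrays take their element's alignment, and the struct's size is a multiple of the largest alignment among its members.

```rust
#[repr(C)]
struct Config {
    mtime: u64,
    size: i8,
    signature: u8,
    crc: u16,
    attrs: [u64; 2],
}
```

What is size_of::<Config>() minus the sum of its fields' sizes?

@0: mtime [8B, align 8] → 8
@8: size [1B, align 1] → 9
@9: signature [1B, align 1] → 10
@10: crc [2B, align 2] → 12
+4 pad (align 8)
@16: attrs [16B, align 8] → 32
size 32, align 8
data bytes 28, size 32 → padding 4

4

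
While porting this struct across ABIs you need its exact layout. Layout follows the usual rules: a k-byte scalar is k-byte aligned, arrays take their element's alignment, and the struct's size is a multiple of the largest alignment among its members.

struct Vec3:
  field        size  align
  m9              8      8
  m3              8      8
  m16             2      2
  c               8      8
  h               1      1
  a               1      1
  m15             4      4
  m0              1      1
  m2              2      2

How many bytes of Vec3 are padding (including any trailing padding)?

m9 at 0 (size 8, align 8) → ends 8
m3 at 8 (size 8, align 8) → ends 16
m16 at 16 (size 2, align 2) → ends 18
pad 6 to align 8 for c
c at 24 (size 8, align 8) → ends 32
h at 32 (size 1, align 1) → ends 33
a at 33 (size 1, align 1) → ends 34
pad 2 to align 4 for m15
m15 at 36 (size 4, align 4) → ends 40
m0 at 40 (size 1, align 1) → ends 41
pad 1 to align 2 for m2
m2 at 42 (size 2, align 2) → ends 44
tail pad 4 to reach multiple of 8
total 48 bytes, alignment 8
data bytes 35, size 48 → padding 13

13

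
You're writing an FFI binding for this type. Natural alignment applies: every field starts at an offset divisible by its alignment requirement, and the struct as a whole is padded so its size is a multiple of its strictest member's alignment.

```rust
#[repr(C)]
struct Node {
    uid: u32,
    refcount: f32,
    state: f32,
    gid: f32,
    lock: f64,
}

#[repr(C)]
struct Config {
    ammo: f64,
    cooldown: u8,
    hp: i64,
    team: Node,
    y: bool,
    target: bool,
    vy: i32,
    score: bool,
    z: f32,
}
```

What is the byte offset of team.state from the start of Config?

Node: @0: uid [4B, align 4] → 4; @4: refcount [4B, align 4] → 8; @8: state [4B, align 4] → 12; @12: gid [4B, align 4] → 16; @16: lock [8B, align 8] → 24; size 24, align 8
@0: ammo [8B, align 8] → 8
@8: cooldown [1B, align 1] → 9
+7 pad (align 8)
@16: hp [8B, align 8] → 24
@24: team [24B, align 8] → 48
within Node: state at 8
24 + 8 = 32

32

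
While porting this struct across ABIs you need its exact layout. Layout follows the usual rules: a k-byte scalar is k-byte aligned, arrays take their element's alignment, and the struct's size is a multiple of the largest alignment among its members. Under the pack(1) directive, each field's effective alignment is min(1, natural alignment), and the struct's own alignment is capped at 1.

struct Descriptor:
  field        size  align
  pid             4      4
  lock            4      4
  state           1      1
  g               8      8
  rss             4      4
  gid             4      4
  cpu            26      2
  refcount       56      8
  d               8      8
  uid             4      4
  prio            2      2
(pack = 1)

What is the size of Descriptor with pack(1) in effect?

@0: pid [4B, align 1] → 4
@4: lock [4B, align 1] → 8
@8: state [1B, align 1] → 9
@9: g [8B, align 1] → 17
@17: rss [4B, align 1] → 21
@21: gid [4B, align 1] → 25
@25: cpu [26B, align 1] → 51
@51: refcount [56B, align 1] → 107
@107: d [8B, align 1] → 115
@115: uid [4B, align 1] → 119
@119: prio [2B, align 1] → 121
size 121, align 1

121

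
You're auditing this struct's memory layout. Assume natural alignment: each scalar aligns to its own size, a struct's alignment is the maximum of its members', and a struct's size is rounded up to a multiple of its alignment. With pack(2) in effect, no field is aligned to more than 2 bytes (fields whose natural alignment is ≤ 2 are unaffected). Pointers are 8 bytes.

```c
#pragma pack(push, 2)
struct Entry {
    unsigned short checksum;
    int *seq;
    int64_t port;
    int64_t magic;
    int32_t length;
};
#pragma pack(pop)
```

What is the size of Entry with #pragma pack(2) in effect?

checksum at 0 (size 2, align 2) → ends 2
seq at 2 (size 8, align 2) → ends 10
port at 10 (size 8, align 2) → ends 18
magic at 18 (size 8, align 2) → ends 26
length at 26 (size 4, align 2) → ends 30
total 30 bytes, alignment 2

30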